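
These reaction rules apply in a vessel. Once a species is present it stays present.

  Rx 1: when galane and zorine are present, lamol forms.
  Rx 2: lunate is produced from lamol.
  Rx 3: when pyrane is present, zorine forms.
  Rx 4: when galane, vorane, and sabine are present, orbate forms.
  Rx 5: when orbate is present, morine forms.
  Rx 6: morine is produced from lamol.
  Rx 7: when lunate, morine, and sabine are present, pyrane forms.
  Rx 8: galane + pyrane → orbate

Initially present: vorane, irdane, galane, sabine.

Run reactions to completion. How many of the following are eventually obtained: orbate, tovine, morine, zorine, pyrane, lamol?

galane, vorane, and sabine present → orbate forms (Rx 4).
orbate present → morine forms (Rx 5).
orbate: reached.
No rule produces tovine, and it is not given.
morine: reached.
zorine would need pyrane (Rx 3), but pyrane never forms.
pyrane would need lunate, morine, and sabine (Rx 7), but lunate never forms.
lamol would need galane and zorine (Rx 1), but zorine never forms.
Reached: orbate and morine — 2 of the 6.

2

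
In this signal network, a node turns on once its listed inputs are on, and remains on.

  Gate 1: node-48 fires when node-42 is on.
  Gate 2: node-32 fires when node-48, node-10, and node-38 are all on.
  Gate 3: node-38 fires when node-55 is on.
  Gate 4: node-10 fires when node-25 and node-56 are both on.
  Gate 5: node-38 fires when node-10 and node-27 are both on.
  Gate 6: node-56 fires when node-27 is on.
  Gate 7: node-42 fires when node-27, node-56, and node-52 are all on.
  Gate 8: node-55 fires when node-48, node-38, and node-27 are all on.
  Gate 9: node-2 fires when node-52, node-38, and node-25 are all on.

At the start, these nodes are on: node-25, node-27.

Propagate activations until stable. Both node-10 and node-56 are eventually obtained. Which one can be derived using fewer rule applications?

node-56: node-27 is on, so node-56 fires (Gate 6). [1 rule application]
node-10: node-27 is on, so node-56 fires (Gate 6). Gate 4: node-25 and node-56 on → node-10 on. [2 rule applications]
node-56 needs fewer.

node-56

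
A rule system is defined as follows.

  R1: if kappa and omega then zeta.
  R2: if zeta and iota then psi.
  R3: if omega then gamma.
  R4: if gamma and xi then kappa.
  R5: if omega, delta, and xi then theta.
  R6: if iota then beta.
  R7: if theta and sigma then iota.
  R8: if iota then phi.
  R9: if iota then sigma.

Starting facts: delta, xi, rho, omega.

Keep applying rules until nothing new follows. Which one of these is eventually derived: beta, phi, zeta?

zeta

omega holds, so gamma follows (R3).
From gamma and xi, R4 gives kappa.
From kappa and omega, R1 gives zeta.
phi would need iota (R8), but iota is never established. beta would need iota (R6), but iota is never established.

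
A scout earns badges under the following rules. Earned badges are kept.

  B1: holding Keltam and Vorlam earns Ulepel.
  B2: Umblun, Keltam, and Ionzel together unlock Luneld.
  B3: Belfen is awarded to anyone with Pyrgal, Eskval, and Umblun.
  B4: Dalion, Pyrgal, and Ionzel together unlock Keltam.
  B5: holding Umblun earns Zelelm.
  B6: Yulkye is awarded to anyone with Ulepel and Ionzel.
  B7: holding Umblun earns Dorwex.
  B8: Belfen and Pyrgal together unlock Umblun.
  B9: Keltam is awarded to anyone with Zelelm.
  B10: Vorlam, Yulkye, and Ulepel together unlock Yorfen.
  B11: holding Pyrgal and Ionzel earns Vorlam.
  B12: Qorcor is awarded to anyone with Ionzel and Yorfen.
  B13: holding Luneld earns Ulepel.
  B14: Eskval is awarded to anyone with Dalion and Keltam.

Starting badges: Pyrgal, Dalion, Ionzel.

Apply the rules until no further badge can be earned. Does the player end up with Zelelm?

Zelelm would need Umblun (B5), but Umblun is never earned.

No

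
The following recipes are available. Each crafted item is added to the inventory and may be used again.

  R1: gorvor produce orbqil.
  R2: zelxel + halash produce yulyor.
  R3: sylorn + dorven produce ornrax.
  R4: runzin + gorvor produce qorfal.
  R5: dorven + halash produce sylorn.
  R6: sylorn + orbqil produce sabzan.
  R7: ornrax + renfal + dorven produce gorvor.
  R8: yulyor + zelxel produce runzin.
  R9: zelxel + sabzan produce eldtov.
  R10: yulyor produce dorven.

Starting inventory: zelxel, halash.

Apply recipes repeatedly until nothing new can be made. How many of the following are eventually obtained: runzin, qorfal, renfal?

1

Using R2, zelxel and halash make yulyor.
Using R8, yulyor and zelxel make runzin.
runzin: reached.
qorfal would need runzin and gorvor (R4), but gorvor is never obtained.
No rule produces renfal, and it is not given.
Reached: runzin — 1 of the 3.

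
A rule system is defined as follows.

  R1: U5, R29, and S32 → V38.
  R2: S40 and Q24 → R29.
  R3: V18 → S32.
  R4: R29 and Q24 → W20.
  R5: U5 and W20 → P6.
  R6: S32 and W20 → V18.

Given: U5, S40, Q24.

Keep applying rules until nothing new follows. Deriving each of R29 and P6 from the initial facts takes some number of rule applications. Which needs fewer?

R29: From S40 and Q24, R2 gives R29. [1 rule application]
P6: From S40 and Q24, R2 gives R29. From R29 and Q24, R4 gives W20. From U5 and W20, R5 gives P6. [3 rule applications]
R29 needs fewer.

R29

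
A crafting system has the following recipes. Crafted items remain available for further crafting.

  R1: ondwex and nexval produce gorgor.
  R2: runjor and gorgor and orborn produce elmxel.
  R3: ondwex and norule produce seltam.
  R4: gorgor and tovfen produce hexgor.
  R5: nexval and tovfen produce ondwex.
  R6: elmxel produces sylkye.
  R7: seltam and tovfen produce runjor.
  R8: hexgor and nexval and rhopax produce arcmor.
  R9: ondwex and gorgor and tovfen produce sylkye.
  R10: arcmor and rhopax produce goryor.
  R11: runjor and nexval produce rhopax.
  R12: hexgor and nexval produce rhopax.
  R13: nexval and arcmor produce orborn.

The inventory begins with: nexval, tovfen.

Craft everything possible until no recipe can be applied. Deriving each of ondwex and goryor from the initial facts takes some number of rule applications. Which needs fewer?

ondwex

ondwex: Using R5, nexval and tovfen make ondwex. [1 rule application]
goryor: Using R5, nexval and tovfen make ondwex. Using R1, ondwex and nexval make gorgor. gorgor and tovfen → hexgor (R4). Using R12, hexgor and nexval make rhopax. Using R8, hexgor, nexval, and rhopax make arcmor. arcmor and rhopax → goryor (R10). [6 rule applications]
ondwex needs fewer.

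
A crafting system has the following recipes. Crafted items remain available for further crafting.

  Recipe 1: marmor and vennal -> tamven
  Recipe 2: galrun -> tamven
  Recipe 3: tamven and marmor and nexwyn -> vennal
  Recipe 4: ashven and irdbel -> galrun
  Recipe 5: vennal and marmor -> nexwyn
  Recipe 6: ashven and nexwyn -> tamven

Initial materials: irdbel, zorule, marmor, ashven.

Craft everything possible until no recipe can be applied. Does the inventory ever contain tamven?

Yes

ashven and irdbel -> galrun (Recipe 4).
galrun -> tamven (Recipe 2).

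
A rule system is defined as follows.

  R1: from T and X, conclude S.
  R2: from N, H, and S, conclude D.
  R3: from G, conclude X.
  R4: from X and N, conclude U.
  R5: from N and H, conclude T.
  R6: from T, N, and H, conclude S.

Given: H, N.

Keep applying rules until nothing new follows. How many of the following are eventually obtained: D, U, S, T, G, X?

From N and H, R5 gives T.
From T, N, and H, R6 gives S.
From N, H, and S, R2 gives D.
D: reached.
U would need X and N (R4), but X is never established.
S: reached.
T: reached.
No rule produces G, and it is not given.
X would need G (R3), but G is never established.
Reached: D, S, and T — 3 of the 6.

3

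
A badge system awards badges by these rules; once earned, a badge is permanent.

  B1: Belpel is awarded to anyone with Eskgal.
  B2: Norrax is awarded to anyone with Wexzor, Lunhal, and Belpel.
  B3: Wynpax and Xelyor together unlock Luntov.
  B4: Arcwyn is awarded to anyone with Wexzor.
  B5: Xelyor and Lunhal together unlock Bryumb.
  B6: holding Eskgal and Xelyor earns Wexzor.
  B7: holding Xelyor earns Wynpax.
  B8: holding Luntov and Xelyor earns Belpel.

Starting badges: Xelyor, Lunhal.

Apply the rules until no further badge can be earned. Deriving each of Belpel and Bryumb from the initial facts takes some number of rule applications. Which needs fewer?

Bryumb

Bryumb: With Xelyor and Lunhal, Bryumb is earned (B5). [1 rule application]
Belpel: With Xelyor, Wynpax is earned (B7). With Wynpax and Xelyor, Luntov is earned (B3). With Luntov and Xelyor, Belpel is earned (B8). [3 rule applications]
Bryumb needs fewer.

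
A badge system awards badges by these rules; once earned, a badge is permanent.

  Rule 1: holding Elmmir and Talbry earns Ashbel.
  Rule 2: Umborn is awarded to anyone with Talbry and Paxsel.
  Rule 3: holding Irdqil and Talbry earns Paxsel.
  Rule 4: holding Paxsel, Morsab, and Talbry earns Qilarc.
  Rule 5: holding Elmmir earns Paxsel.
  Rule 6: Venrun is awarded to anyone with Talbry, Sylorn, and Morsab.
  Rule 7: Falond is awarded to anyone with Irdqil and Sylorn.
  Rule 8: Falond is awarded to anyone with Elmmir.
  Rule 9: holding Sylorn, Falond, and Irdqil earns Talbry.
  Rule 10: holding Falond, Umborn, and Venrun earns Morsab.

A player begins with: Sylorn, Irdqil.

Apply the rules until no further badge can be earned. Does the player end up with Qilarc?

Qilarc would need Paxsel, Morsab, and Talbry (Rule 4), but Morsab is never earned.

No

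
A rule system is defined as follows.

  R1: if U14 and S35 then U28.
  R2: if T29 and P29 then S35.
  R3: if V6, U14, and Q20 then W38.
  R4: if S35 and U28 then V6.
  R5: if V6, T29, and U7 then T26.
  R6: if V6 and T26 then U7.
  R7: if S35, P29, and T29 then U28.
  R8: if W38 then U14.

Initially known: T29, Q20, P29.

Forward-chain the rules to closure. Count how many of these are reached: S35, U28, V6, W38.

3

From T29 and P29, R2 gives S35.
From S35, P29, and T29, R7 gives U28.
From S35 and U28, R4 gives V6.
S35: reached.
U28: reached.
V6: reached.
W38 would need V6, U14, and Q20 (R3), but U14 is never established.
Reached: S35, U28, and V6 — 3 of the 4.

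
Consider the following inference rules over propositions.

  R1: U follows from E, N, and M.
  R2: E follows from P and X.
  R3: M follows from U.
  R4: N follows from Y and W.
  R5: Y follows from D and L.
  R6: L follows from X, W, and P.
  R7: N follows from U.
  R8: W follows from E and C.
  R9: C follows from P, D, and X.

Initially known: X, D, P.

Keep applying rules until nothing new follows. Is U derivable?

U would need E, N, and M (R1), but M is never established.

No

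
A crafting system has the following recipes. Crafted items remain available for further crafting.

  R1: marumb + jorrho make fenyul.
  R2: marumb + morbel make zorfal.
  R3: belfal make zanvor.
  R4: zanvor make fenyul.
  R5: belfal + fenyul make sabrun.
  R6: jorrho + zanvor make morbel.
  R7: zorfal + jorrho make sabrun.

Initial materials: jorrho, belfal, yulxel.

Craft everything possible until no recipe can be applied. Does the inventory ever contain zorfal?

No

zorfal would need marumb and morbel (R2), but marumb is never obtained.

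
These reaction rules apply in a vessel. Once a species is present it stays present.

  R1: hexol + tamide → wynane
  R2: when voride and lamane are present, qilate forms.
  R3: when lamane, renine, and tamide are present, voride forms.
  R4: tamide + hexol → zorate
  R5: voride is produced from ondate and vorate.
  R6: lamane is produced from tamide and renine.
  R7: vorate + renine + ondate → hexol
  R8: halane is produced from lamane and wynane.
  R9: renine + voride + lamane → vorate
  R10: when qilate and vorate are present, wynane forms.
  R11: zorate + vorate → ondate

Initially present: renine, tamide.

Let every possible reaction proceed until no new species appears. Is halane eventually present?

Yes

tamide and renine present → lamane forms (R6).
lamane, renine, and tamide present → voride forms (R3).
renine, voride, and lamane present → vorate forms (R9).
voride and lamane present → qilate forms (R2).
qilate and vorate present → wynane forms (R10).
lamane and wynane present → halane forms (R8).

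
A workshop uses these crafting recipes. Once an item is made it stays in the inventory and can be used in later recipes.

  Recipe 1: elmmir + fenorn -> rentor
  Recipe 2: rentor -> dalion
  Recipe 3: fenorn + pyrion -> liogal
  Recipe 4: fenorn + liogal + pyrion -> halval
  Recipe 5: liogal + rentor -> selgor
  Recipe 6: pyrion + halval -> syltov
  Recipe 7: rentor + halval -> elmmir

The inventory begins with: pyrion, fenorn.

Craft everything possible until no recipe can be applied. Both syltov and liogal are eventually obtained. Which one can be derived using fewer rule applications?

liogal: Using Recipe 3, fenorn and pyrion make liogal. [1 rule application]
syltov: Using Recipe 3, fenorn and pyrion make liogal. Using Recipe 4, fenorn, liogal, and pyrion make halval. pyrion + halval -> syltov (Recipe 6). [3 rule applications]
liogal needs fewer.

liogal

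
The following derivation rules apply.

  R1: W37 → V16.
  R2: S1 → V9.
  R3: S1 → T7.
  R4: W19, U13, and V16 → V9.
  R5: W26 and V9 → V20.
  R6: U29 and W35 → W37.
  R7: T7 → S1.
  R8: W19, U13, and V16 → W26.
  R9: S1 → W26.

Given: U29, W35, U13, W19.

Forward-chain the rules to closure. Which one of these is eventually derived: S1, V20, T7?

U29 and W35 hold, so W37 follows (R6).
From W37, R1 gives V16.
From W19, U13, and V16, R4 gives V9.
From W19, U13, and V16, R8 gives W26.
From W26 and V9, R5 gives V20.
S1 would need T7 (R7), but T7 is never established. T7 would need S1 (R3), but S1 is never established.

V20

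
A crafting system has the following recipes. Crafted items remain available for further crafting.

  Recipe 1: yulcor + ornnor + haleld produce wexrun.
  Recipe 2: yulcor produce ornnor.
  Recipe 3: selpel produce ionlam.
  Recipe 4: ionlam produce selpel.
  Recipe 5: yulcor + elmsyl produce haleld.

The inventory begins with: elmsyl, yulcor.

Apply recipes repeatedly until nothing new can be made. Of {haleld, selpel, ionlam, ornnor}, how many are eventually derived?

Using Recipe 2, yulcor makes ornnor.
yulcor + elmsyl → haleld (Recipe 5).
haleld: reached.
selpel would need ionlam (Recipe 4), but ionlam is never obtained.
ionlam would need selpel (Recipe 3), but selpel is never obtained.
ornnor: reached.
Reached: haleld and ornnor — 2 of the 4.

2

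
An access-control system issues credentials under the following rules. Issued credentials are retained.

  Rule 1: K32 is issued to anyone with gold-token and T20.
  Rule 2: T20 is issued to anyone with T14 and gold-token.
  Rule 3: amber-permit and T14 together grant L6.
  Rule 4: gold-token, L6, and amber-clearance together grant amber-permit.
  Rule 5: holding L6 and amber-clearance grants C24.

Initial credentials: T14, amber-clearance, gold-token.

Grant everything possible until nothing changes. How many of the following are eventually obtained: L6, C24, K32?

Holding T14 and gold-token grants T20 (Rule 2).
Holding gold-token and T20 grants K32 (Rule 1).
L6 would need amber-permit and T14 (Rule 3), but amber-permit is never granted.
C24 would need L6 and amber-clearance (Rule 5), but L6 is never granted.
K32: reached.
Reached: K32 — 1 of the 3.

1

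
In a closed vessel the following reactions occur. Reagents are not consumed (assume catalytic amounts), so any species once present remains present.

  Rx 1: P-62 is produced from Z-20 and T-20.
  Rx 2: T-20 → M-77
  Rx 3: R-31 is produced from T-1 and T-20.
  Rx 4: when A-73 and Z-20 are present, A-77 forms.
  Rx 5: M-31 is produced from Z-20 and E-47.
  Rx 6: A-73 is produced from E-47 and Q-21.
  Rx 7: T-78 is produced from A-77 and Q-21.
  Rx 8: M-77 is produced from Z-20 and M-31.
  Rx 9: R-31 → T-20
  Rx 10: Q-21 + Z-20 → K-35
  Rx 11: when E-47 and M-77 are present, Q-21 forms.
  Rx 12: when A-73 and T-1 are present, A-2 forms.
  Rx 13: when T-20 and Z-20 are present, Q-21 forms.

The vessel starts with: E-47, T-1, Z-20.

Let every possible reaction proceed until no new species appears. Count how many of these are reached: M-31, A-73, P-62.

Z-20 and E-47 present → M-31 forms (Rx 5).
Z-20 and M-31 present → M-77 forms (Rx 8).
E-47 and M-77 present → Q-21 forms (Rx 11).
E-47 and Q-21 present → A-73 forms (Rx 6).
M-31: reached.
A-73: reached.
P-62 would need Z-20 and T-20 (Rx 1), but T-20 never forms.
Reached: M-31 and A-73 — 2 of the 3.

2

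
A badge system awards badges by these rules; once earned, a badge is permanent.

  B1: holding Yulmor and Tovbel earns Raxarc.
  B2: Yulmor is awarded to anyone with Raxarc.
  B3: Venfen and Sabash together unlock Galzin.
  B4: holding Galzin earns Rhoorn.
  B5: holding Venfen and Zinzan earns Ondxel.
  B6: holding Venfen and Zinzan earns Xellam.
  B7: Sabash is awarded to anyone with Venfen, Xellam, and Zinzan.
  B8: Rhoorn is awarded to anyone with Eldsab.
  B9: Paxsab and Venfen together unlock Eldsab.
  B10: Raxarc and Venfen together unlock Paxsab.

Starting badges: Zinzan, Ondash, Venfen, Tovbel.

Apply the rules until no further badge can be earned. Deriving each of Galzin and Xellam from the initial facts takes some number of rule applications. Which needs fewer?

Xellam: With Venfen and Zinzan, Xellam is earned (B6). [1 rule application]
Galzin: With Venfen and Zinzan, Xellam is earned (B6). With Venfen, Xellam, and Zinzan, Sabash is earned (B7). With Venfen and Sabash, Galzin is earned (B3). [3 rule applications]
Xellam needs fewer.

Xellam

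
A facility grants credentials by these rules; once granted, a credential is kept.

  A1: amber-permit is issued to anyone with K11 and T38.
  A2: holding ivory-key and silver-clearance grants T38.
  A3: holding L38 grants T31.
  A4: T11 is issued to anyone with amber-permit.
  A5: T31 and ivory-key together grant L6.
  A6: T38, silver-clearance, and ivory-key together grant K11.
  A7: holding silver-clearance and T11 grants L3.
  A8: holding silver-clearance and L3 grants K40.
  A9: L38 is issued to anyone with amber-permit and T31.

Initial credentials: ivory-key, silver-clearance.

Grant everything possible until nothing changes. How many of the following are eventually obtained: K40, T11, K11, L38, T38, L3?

5

Holding ivory-key and silver-clearance grants T38 (A2).
Holding T38, silver-clearance, and ivory-key grants K11 (A6).
Holding K11 and T38 grants amber-permit (A1).
Holding amber-permit grants T11 (A4).
Holding silver-clearance and T11 grants L3 (A7).
Holding silver-clearance and L3 grants K40 (A8).
K40: reached.
T11: reached.
K11: reached.
L38 would need amber-permit and T31 (A9), but T31 is never granted.
T38: reached.
L3: reached.
Reached: K40, T11, K11, T38, and L3 — 5 of the 6.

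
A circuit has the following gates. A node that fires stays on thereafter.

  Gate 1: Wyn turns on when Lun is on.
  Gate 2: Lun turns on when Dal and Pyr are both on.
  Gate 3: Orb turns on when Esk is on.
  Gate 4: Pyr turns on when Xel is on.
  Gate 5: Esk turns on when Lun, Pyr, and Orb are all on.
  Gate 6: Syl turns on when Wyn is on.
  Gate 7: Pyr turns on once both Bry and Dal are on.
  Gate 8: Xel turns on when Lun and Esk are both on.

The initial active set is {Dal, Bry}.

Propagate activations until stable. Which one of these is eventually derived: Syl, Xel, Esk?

Gate 7: Bry and Dal on → Pyr on.
Gate 2: Dal and Pyr on → Lun on.
Lun is on, so Wyn turns on (Gate 1).
Wyn is on, so Syl turns on (Gate 6).
Esk would need Lun, Pyr, and Orb (Gate 5), but Orb never turns on. Xel would need Lun and Esk (Gate 8), but Esk never turns on.

Syl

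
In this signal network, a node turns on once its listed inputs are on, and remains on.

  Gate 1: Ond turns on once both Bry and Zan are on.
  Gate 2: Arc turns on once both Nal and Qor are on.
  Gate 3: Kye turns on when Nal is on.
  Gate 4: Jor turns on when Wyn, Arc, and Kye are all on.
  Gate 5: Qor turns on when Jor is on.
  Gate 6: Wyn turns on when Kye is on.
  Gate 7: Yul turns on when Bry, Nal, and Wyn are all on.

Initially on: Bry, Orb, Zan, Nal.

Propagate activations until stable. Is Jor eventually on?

Jor would need Wyn, Arc, and Kye (Gate 4), but Arc never turns on.

No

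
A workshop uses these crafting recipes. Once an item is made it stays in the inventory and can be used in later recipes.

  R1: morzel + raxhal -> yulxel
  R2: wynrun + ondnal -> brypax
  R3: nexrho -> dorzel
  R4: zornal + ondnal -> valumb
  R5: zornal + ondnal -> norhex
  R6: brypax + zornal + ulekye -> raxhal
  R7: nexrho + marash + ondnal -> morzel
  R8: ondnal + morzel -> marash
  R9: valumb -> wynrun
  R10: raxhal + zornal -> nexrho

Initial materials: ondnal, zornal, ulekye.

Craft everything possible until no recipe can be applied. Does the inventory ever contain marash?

marash would need ondnal and morzel (R8), but morzel is never obtained.

No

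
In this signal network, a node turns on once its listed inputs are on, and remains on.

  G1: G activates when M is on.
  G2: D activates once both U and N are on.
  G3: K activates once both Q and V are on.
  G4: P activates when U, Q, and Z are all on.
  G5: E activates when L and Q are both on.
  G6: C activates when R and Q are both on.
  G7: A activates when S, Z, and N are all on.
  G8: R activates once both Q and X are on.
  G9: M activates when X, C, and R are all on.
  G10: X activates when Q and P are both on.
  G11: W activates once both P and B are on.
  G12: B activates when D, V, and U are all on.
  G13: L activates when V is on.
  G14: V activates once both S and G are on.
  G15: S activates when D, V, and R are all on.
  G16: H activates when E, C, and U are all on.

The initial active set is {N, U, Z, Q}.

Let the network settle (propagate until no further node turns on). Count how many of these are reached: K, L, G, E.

1

G4: U, Q, and Z on → P on.
Q and P are on, so X activates (G10).
G8: Q and X on → R on.
G6: R and Q on → C on.
X, C, and R are on, so M activates (G9).
M is on, so G activates (G1).
K would need Q and V (G3), but V never turns on.
L would need V (G13), but V never turns on.
G: reached.
E would need L and Q (G5), but L never turns on.
Reached: G — 1 of the 4.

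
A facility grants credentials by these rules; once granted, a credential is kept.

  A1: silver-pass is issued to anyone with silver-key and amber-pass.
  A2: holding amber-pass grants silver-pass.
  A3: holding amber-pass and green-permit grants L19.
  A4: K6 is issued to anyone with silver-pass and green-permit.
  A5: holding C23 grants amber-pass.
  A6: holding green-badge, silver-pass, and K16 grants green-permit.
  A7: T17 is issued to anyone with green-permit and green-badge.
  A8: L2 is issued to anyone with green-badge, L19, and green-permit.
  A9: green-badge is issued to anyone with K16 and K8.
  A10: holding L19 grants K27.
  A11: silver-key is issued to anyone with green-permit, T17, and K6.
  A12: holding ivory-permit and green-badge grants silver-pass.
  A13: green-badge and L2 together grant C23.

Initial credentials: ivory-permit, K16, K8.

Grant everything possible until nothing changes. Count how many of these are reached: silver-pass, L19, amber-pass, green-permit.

Holding K16 and K8 grants green-badge (A9).
Holding ivory-permit and green-badge grants silver-pass (A12).
Holding green-badge, silver-pass, and K16 grants green-permit (A6).
silver-pass: reached.
L19 would need amber-pass and green-permit (A3), but amber-pass is never granted.
amber-pass would need C23 (A5), but C23 is never granted.
green-permit: reached.
Reached: silver-pass and green-permit — 2 of the 4.

2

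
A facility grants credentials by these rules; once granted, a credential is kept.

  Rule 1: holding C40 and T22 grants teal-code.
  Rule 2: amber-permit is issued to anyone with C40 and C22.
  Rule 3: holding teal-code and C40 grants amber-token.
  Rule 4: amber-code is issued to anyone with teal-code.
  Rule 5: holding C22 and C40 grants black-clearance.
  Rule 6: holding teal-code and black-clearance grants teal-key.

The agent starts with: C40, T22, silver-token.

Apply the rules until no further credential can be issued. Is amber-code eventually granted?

Holding C40 and T22 grants teal-code (Rule 1).
Holding teal-code grants amber-code (Rule 4).

Yes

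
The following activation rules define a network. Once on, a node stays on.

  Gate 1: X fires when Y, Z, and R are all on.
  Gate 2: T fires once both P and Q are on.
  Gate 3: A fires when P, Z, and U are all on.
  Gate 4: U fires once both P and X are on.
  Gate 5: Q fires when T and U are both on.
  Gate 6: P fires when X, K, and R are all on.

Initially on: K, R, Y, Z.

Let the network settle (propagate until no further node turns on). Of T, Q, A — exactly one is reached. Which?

A

Y, Z, and R are on, so X fires (Gate 1).
X, K, and R are on, so P fires (Gate 6).
Gate 4: P and X on → U on.
Gate 3: P, Z, and U on → A on.
T would need P and Q (Gate 2), but Q never turns on. Q would need T and U (Gate 5), but T never turns on.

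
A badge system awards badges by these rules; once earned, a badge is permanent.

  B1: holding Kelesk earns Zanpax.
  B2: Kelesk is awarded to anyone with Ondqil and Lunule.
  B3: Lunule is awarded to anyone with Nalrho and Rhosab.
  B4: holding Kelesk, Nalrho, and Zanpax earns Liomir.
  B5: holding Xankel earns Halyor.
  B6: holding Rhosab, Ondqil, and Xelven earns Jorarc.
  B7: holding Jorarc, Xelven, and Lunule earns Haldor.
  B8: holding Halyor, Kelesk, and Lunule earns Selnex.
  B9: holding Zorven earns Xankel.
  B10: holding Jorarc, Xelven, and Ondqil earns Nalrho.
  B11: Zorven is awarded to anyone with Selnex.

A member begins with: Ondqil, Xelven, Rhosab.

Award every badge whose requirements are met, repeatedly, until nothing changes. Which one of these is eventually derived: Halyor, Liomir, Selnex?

With Rhosab, Ondqil, and Xelven, Jorarc is earned (B6).
With Jorarc, Xelven, and Ondqil, Nalrho is earned (B10).
With Nalrho and Rhosab, Lunule is earned (B3).
With Ondqil and Lunule, Kelesk is earned (B2).
With Kelesk, Zanpax is earned (B1).
With Kelesk, Nalrho, and Zanpax, Liomir is earned (B4).
Selnex would need Halyor, Kelesk, and Lunule (B8), but Halyor is never earned. Halyor would need Xankel (B5), but Xankel is never earned.

Liomir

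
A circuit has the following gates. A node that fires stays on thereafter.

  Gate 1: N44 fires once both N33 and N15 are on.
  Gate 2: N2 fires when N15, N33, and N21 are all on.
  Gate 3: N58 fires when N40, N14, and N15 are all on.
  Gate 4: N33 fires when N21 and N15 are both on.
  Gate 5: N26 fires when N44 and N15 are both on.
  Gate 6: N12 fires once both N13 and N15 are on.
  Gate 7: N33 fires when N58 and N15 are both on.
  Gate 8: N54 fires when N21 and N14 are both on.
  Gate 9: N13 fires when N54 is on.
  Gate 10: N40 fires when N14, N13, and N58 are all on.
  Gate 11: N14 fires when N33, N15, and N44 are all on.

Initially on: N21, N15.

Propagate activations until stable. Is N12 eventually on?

N21 and N15 are on, so N33 fires (Gate 4).
N33 and N15 are on, so N44 fires (Gate 1).
Gate 11: N33, N15, and N44 on → N14 on.
N21 and N14 are on, so N54 fires (Gate 8).
Gate 9: N54 on → N13 on.
Gate 6: N13 and N15 on → N12 on.

Yes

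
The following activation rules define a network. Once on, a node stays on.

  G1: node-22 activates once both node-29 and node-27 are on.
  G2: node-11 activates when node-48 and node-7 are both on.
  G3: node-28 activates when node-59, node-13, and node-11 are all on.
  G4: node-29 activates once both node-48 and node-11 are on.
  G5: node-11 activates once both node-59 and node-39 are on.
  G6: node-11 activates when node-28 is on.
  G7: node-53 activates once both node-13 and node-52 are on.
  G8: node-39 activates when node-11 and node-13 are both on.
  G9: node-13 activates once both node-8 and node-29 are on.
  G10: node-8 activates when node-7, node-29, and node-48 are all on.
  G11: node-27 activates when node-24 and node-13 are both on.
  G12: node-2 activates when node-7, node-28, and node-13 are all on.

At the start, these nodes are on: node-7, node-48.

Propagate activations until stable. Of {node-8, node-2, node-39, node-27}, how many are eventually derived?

node-48 and node-7 are on, so node-11 activates (G2).
node-48 and node-11 are on, so node-29 activates (G4).
node-7, node-29, and node-48 are on, so node-8 activates (G10).
G9: node-8 and node-29 on → node-13 on.
G8: node-11 and node-13 on → node-39 on.
node-8: reached.
node-2 would need node-7, node-28, and node-13 (G12), but node-28 never turns on.
node-39: reached.
node-27 would need node-24 and node-13 (G11), but node-24 never turns on.
Reached: node-8 and node-39 — 2 of the 4.

2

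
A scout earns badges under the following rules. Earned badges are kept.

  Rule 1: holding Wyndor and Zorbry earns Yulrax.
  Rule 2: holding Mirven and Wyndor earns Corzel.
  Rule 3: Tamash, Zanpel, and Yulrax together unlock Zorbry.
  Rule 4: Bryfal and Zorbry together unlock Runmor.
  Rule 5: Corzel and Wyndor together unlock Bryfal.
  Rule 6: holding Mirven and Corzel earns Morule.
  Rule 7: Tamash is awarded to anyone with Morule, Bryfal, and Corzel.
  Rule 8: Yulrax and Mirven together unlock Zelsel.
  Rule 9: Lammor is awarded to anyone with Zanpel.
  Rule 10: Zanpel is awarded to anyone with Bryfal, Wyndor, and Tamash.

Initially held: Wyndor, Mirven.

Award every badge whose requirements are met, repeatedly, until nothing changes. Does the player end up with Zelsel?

No

Zelsel would need Yulrax and Mirven (Rule 8), but Yulrax is never earned.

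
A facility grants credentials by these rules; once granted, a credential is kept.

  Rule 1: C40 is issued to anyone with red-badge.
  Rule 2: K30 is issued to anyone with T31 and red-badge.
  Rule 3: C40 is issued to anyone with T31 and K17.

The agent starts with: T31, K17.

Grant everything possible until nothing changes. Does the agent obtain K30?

K30 would need T31 and red-badge (Rule 2), but red-badge is never granted.

No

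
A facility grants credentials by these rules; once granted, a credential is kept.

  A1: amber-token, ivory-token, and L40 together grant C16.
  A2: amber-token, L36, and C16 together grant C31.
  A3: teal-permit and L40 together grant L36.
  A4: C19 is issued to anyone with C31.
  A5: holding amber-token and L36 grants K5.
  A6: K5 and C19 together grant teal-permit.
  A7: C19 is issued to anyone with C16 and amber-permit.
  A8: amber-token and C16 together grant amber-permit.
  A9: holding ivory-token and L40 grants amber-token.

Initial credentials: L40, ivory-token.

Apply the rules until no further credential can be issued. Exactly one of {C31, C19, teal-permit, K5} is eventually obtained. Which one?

C19

Holding ivory-token and L40 grants amber-token (A9).
Holding amber-token, ivory-token, and L40 grants C16 (A1).
Holding amber-token and C16 grants amber-permit (A8).
Holding C16 and amber-permit grants C19 (A7).
C31 would need amber-token, L36, and C16 (A2), but L36 is never granted. K5 would need amber-token and L36 (A5), but L36 is never granted. teal-permit would need K5 and C19 (A6), but K5 is never granted.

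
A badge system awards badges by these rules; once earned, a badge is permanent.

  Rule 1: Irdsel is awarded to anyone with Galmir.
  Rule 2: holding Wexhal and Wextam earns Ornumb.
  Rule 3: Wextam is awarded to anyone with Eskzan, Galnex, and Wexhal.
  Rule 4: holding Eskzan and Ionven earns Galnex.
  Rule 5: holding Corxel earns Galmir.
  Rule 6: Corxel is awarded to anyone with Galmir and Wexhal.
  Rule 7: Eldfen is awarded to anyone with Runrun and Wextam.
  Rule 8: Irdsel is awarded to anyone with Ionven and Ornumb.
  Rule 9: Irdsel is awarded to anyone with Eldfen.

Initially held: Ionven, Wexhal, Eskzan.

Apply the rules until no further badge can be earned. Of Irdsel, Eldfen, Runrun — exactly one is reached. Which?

With Eskzan and Ionven, Galnex is earned (Rule 4).
With Eskzan, Galnex, and Wexhal, Wextam is earned (Rule 3).
With Wexhal and Wextam, Ornumb is earned (Rule 2).
With Ionven and Ornumb, Irdsel is earned (Rule 8).
Eldfen would need Runrun and Wextam (Rule 7), but Runrun is never earned. No rule produces Runrun, and it is not given.

Irdsel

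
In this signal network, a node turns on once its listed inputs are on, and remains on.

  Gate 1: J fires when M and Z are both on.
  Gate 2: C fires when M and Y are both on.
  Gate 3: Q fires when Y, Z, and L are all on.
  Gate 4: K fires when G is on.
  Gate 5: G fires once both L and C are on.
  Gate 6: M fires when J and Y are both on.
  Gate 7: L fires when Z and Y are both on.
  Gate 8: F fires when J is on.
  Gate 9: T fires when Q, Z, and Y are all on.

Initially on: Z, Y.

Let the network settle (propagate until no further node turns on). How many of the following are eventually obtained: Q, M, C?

1

Z and Y are on, so L fires (Gate 7).
Y, Z, and L are on, so Q fires (Gate 3).
Q: reached.
M would need J and Y (Gate 6), but J never turns on.
C would need M and Y (Gate 2), but M never turns on.
Reached: Q — 1 of the 3.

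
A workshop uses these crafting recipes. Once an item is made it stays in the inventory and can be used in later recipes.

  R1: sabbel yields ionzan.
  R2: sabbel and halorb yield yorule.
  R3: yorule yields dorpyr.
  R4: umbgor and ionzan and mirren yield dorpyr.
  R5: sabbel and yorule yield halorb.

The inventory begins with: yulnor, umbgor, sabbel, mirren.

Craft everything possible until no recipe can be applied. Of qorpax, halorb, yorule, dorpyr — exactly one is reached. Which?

Using R1, sabbel makes ionzan.
umbgor and ionzan and mirren → dorpyr (R4).
No rule produces qorpax, and it is not given. halorb would need sabbel and yorule (R5), but yorule is never obtained. yorule would need sabbel and halorb (R2), but halorb is never obtained.

dorpyr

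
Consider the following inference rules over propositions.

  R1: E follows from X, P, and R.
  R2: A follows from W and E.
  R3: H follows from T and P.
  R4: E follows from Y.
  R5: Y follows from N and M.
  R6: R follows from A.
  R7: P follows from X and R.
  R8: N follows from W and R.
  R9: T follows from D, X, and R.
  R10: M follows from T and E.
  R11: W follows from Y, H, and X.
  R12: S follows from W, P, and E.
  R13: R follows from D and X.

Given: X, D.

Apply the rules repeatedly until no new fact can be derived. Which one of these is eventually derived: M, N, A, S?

M

From D and X, R13 gives R.
From X and R, R7 gives P.
From D, X, and R, R9 gives T.
From X, P, and R, R1 gives E.
T and E hold, so M follows (R10).
A would need W and E (R2), but W is never established. S would need W, P, and E (R12), but W is never established. N would need W and R (R8), but W is never established.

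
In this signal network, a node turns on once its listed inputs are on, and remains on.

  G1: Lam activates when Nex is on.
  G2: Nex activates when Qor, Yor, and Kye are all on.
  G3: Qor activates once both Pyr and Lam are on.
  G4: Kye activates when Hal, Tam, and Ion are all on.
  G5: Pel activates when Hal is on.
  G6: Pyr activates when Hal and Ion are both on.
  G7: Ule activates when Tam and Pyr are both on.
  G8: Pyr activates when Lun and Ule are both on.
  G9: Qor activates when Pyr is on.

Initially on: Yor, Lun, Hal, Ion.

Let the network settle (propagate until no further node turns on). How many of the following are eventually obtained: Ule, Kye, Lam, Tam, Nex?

Ule would need Tam and Pyr (G7), but Tam never turns on.
Kye would need Hal, Tam, and Ion (G4), but Tam never turns on.
Lam would need Nex (G1), but Nex never turns on.
No rule produces Tam, and it is not given.
Nex would need Qor, Yor, and Kye (G2), but Kye never turns on.
None of the 5 are reached.

0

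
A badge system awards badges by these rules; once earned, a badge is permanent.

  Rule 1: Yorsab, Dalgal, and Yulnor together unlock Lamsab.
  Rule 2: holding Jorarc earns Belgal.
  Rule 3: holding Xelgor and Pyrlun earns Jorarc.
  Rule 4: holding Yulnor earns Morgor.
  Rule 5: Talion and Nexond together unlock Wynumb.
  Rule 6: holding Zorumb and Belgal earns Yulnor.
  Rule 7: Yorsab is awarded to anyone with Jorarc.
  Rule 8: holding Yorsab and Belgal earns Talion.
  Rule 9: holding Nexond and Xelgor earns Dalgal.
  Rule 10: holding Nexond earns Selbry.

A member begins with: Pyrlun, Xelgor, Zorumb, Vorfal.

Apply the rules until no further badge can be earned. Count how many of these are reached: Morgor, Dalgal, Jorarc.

2

With Xelgor and Pyrlun, Jorarc is earned (Rule 3).
With Jorarc, Belgal is earned (Rule 2).
With Zorumb and Belgal, Yulnor is earned (Rule 6).
With Yulnor, Morgor is earned (Rule 4).
Morgor: reached.
Dalgal would need Nexond and Xelgor (Rule 9), but Nexond is never earned.
Jorarc: reached.
Reached: Morgor and Jorarc — 2 of the 3.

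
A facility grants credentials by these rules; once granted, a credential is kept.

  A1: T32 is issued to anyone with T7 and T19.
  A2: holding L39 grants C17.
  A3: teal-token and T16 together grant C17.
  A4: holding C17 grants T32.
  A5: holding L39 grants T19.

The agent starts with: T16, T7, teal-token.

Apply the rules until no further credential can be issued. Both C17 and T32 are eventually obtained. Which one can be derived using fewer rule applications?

C17: Holding teal-token and T16 grants C17 (A3). [1 rule application]
T32: Holding teal-token and T16 grants C17 (A3). Holding C17 grants T32 (A4). [2 rule applications]
C17 needs fewer.

C17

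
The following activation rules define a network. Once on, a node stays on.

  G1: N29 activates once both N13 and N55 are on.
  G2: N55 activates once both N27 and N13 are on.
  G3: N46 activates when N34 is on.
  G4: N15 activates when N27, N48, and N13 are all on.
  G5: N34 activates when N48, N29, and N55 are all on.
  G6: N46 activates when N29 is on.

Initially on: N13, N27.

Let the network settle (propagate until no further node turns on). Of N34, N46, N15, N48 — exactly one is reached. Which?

N46

G2: N27 and N13 on → N55 on.
N13 and N55 are on, so N29 activates (G1).
N29 is on, so N46 activates (G6).
N34 would need N48, N29, and N55 (G5), but N48 never turns on. N15 would need N27, N48, and N13 (G4), but N48 never turns on. No rule produces N48, and it is not given.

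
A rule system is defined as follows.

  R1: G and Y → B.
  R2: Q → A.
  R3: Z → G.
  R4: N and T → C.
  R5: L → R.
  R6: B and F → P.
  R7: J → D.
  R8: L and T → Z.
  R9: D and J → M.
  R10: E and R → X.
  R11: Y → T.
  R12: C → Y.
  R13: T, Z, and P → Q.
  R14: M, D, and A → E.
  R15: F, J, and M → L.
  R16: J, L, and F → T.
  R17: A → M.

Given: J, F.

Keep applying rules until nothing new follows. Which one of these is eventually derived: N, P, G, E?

G

J holds, so D follows (R7).
From D and J, R9 gives M.
F, J, and M hold, so L follows (R15).
J, L, and F hold, so T follows (R16).
From L and T, R8 gives Z.
From Z, R3 gives G.
E would need M, D, and A (R14), but A is never established. P would need B and F (R6), but B is never established. No rule produces N, and it is not given.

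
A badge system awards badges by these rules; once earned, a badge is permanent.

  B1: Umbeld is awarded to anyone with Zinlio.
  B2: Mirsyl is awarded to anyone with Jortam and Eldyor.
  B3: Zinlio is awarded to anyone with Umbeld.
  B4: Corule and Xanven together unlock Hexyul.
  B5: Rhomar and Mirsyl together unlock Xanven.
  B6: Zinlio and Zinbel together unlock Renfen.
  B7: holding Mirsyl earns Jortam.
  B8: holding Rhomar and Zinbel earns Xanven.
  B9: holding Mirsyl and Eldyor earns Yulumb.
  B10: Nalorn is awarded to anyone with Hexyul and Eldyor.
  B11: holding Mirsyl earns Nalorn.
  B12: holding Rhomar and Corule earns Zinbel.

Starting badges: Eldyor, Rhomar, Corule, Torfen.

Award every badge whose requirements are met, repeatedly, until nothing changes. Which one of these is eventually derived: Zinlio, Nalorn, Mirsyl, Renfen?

With Rhomar and Corule, Zinbel is earned (B12).
With Rhomar and Zinbel, Xanven is earned (B8).
With Corule and Xanven, Hexyul is earned (B4).
With Hexyul and Eldyor, Nalorn is earned (B10).
Mirsyl would need Jortam and Eldyor (B2), but Jortam is never earned. Renfen would need Zinlio and Zinbel (B6), but Zinlio is never earned. Zinlio would need Umbeld (B3), but Umbeld is never earned.

Nalorn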